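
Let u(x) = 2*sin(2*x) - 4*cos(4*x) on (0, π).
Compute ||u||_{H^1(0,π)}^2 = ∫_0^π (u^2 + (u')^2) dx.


||u||_{H^1(0,π)}^2 = 146*π

u'(x) = 16*sin(4*x) + 4*cos(2*x).
Expand u² and (u')² and integrate term by term on (0, π), using: for integers n ≥ 1, ∫_0^π sin²(nx) dx = ∫_0^π cos²(nx) dx = π/2; for n ≠ n', ∫_0^π sin(nx)sin(n'x) dx = ∫_0^π cos(nx)cos(n'x) dx = 0; and by product-to-sum, ∫_0^π sin(nx)cos(n'x) dx = ½∫_0^π [sin((n+n')x) + sin((n−n')x)] dx, which is 0 when n+n' is even and 2n/(n²−n'²) when n+n' is odd (it need not vanish on (0, π)).
  u² squared terms: (-4)²·∫cos(4x)² dx = 16·π/2 = 8*π;  (2)²·∫sin(2x)² dx = 4·π/2 = 2*π.
  u² cross terms: 2·(-4)·(2)·∫cos(4x)·sin(2x) dx = -16·(0) = 0.
  So ∫_0^π u² dx = 8*π + 2*π + 0 = 10*π.
  (u')² squared terms: (4)²·∫cos(2x)² dx = 16·π/2 = 8*π;  (16)²·∫sin(4x)² dx = 256·π/2 = 128*π.
  (u')² cross terms: 2·(4)·(16)·∫cos(2x)·sin(4x) dx = 128·(0) = 0.
  So ∫_0^π (u')² dx = 8*π + 128*π + 0 = 136*π.
||u||_{H^1}^2 = (10*π) + (136*π) = 146*π.


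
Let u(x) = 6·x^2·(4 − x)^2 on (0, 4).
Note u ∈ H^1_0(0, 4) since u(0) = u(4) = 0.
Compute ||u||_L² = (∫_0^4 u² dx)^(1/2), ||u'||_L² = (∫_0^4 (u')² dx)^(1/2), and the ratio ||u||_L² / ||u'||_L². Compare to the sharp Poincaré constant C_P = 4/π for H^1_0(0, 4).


||u||_L² / ||u'||_L² = 2*sqrt(3)/3 < C_P = 4/π.

u(x) = 6·x^2·(4 − x)^2, so u'(x) = 24*x*(x - 4)*(x - 2).
u(x) = 6·x^2·(4 − x)^2 vanishes at x = 0 and x = 4, so u ∈ H^1_0(0, 4). Differentiate via the product rule and integrate the resulting polynomials term by term.
  ∫_0^4 u² dx = ∫_0^4 (36*x^8 - 576*x^7 + 3456*x^6 - 9216*x^5 + 9216*x^4) dx. Term by term:
    ∫_0^4 36*x^8 dx = 1048576;  ∫_0^4 -576*x^7 dx = -4718592;  ∫_0^4 3456*x^6 dx = 56623104/7;
    ∫_0^4 -9216*x^5 dx = -6291456;  ∫_0^4 9216*x^4 dx = 9437184/5.
  Sum: 1048576 − 4718592 + 56623104/7 − 6291456 + 9437184/5 = 524288/35.
  ∫_0^4 (u')² dx = ∫_0^4 (576*x^6 - 6912*x^5 + 29952*x^4 - 55296*x^3 + 36864*x^2) dx. Term by term:
    ∫_0^4 576*x^6 dx = 9437184/7;  ∫_0^4 -6912*x^5 dx = -4718592;  ∫_0^4 29952*x^4 dx = 30670848/5;
    ∫_0^4 -55296*x^3 dx = -3538944;  ∫_0^4 36864*x^2 dx = 786432.
  Sum: 9437184/7 − 4718592 + 30670848/5 − 3538944 + 786432 = 393216/35.
∫_0^4 u² dx = 524288/35, so ||u||_L² = 512*sqrt(70)/35.
∫_0^4 (u')² dx = 393216/35, so ||u'||_L² = 256*sqrt(210)/35.
Ratio ||u||_L² / ||u'||_L² = 2*sqrt(3)/3.
Sharp Poincaré constant on H^1_0(0, 4) is C_P = L/π = 4/π, achieved by sin(π/4·x).
A polynomial bump cannot attain the sharp Poincaré constant (only the first sine eigenfunction does), so the ratio is strictly less than C_P, consistent with ||u||_L² ≤ C_P ||u'||_L².


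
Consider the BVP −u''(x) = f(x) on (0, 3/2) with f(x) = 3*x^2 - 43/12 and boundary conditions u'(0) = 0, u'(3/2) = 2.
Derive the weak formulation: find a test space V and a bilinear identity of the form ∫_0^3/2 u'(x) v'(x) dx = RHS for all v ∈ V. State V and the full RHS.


V = H^1(0, 3/2) (v unrestricted at boundary; u is determined up to an additive constant); weak form: ∫_0^3/2 u'v' dx = ∫_0^3/2 (3*x^2 - 43/12) v dx + 2·v(3/2) for all v ∈ V.

Multiply both sides by a test function v and integrate from 0 to 3/2:
  ∫_0^3/2 −u''(x) v(x) dx = ∫_0^3/2 f(x) v(x) dx.
Integrate the LHS by parts once:
  ∫_0^3/2 −u'' v dx = −[u'(x) v(x)]_0^3/2 + ∫_0^3/2 u'(x) v'(x) dx.
Thus ∫_0^3/2 u'(x) v'(x) dx = ∫_0^3/2 f(x) v(x) dx + [u'(x) v(x)]_0^3/2.
Choose V so that boundary terms are either known or forced to vanish.
u has inhomogeneous Neumann u'(0) = 0, u'(3/2) = 2. [u' v]_0^3/2 = (2)·v(3/2) − (0)·v(0) = 2·v(3/2). Take V = H^1(0, 3/2); boundary term becomes part of RHS.
Weak formulation: find u (satisfying any essential BC) such that ∫_0^3/2 u'(x) v'(x) dx = ∫_0^3/2 f v dx + 2·v(3/2) for all v ∈ V (Neumann data are natural BCs: they enter the RHS as boundary terms).
Substituting f(x) = 3*x^2 - 43/12, the right-hand side is ∫_0^3/2 (3*x^2 - 43/12) v dx + 2·v(3/2).
Compatibility check (pure Neumann): taking v ≡ 1 ∈ V gives 0 = ∫_0^3/2 f dx + (2) − (0), i.e. ∫_0^3/2 f dx must equal u'(0) − u'(3/2) = -2. Indeed ∫_0^3/2 (3*x^2 - 43/12) dx = -2, so the data are compatible. The solution is then unique only up to an additive constant (fix it e.g. by requiring ∫_0^3/2 u dx = 0).


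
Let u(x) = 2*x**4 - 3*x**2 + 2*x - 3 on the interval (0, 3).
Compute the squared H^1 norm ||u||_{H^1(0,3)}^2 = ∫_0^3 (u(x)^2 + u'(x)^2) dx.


||u||_{H^1}^2 = 768561/35

The H^1 norm (squared) on an interval (0, L) is
  ||u||_{H^1}^2 = ∫_0^L u(x)^2 dx + ∫_0^L u'(x)^2 dx.
Compute u'(x) = 8*x**3 - 6*x + 2.
Then u(x)^2 = 4*x**8 - 12*x**6 + 8*x**5 - 3*x**4 - 12*x**3 + 22*x**2 - 12*x + 9 and u'(x)^2 = 64*x**6 - 96*x**4 + 32*x**3 + 36*x**2 - 24*x + 4.
Integrate each monomial from 0 to 3 using ∫_0^3 c·x^n dx = c·3^(n+1)/(n+1):
  ∫_0^3 u(x)^2 dx = ∫_0^3 (4*x^8 - 12*x^6 + 8*x^5 - 3*x^4 - 12*x^3 + 22*x^2 - 12*x + 9) dx. Term by term:
    ∫_0^3 4*x^8 dx = 8748;  ∫_0^3 -12*x^6 dx = -26244/7;  ∫_0^3 8*x^5 dx = 972;
    ∫_0^3 -3*x^4 dx = -729/5;  ∫_0^3 -12*x^3 dx = -243;  ∫_0^3 22*x^2 dx = 198;
    ∫_0^3 -12*x dx = -54;  ∫_0^3 9 dx = 27.
  Sum: 8748 − 26244/7 + 972 − 729/5 − 243 + 198 − 54 + 27 = 201357/35.
  ∫_0^3 u'(x)^2 dx = ∫_0^3 (64*x^6 - 96*x^4 + 32*x^3 + 36*x^2 - 24*x + 4) dx. Term by term:
    ∫_0^3 64*x^6 dx = 139968/7;  ∫_0^3 -96*x^4 dx = -23328/5;  ∫_0^3 32*x^3 dx = 648;
    ∫_0^3 36*x^2 dx = 324;  ∫_0^3 -24*x dx = -108;  ∫_0^3 4 dx = 12.
  Sum: 139968/7 − 23328/5 + 648 + 324 − 108 + 12 = 567204/35.
Adding: ||u||_{H^1}^2 = 201357/35 + 567204/35 = 768561/35.


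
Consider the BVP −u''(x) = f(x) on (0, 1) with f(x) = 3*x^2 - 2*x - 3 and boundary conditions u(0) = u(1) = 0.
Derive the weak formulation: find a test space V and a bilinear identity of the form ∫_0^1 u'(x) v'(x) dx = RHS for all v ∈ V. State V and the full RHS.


V = H^1_0(0, 1) (so v(0) = v(1) = 0); weak form: ∫_0^1 u'v' dx = ∫_0^1 (3*x^2 - 2*x - 3) v dx for all v ∈ V.

Multiply both sides by a test function v and integrate from 0 to 1:
  ∫_0^1 −u''(x) v(x) dx = ∫_0^1 f(x) v(x) dx.
Integrate the LHS by parts once:
  ∫_0^1 −u'' v dx = −[u'(x) v(x)]_0^1 + ∫_0^1 u'(x) v'(x) dx.
Thus ∫_0^1 u'(x) v'(x) dx = ∫_0^1 f(x) v(x) dx + [u'(x) v(x)]_0^1.
Choose V so that boundary terms are either known or forced to vanish.
u is Dirichlet: u(0) = u(1) = 0. Let V = H^1_0(0, 1); then v(0) = v(1) = 0, and [u' v]_0^1 = 0.
Weak formulation: find u (satisfying any essential BC) such that ∫_0^1 u'(x) v'(x) dx = ∫_0^1 f v dx for all v ∈ V.
Substituting f(x) = 3*x^2 - 2*x - 3, the right-hand side is ∫_0^1 (3*x^2 - 2*x - 3) v dx.


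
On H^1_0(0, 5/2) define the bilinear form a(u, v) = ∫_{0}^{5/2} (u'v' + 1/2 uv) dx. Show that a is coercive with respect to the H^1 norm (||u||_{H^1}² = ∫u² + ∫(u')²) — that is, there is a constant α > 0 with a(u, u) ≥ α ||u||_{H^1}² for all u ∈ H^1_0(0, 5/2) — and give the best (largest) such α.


α = (25 + 8*π^2)/(2*(25 + 4*π^2))

Coercivity of a(·,·) on H^1_0(0, 5/2) means a(u, u) ≥ α ||u||_{H^1}² for every u ∈ H^1_0.
The interval has length L = 5/2, and Poincaré/coercivity depend only on L. Here a(u, u) = ∫(u')² + (1/2)·∫u².
Here 0 < c = 1/2 < 1. The condition a(u,u) ≥ α||u||_{H^1}² reads (1−α)∫(u')² ≥ (α−c)∫u². Any admissible α is ≤ 1 (rapidly oscillating u have ∫u²/∫(u')² → 0), and α = 1 would force 0 ≥ (1−c)∫u², impossible since c < 1; so 1−α > 0. By the sharp Poincaré inequality on H^1_0 of an interval of length L, ∫(u')² ≥ (π/L)²∫u² with equality for the first sine mode sin(π(x−x₀)/L) (x₀ the left endpoint), so the inequality holds for all u iff (1−α)(π/L)² ≥ α − c, i.e. α ≤ ((π/L)² + c)/((π/L)² + 1) = (1 + c(L/π)²)/(1 + (L/π)²). With (π/L)² = 4*π^2/25 and c = 1/2, the largest admissible constant is α = ((π/L)² + c)/((π/L)² + 1).
Simplifying, α = (25 + 8*π^2)/(2*(25 + 4*π^2)).


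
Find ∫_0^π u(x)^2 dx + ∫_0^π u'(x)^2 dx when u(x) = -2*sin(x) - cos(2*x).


||u||_{H^1(0,π)}^2 = -40/3 + 13*π/2

u'(x) = 2*sin(2*x) - 2*cos(x).
Expand u² and (u')² and integrate term by term on (0, π), using: for integers n ≥ 1, ∫_0^π sin²(nx) dx = ∫_0^π cos²(nx) dx = π/2; for n ≠ n', ∫_0^π sin(nx)sin(n'x) dx = ∫_0^π cos(nx)cos(n'x) dx = 0; and by product-to-sum, ∫_0^π sin(nx)cos(n'x) dx = ½∫_0^π [sin((n+n')x) + sin((n−n')x)] dx, which is 0 when n+n' is even and 2n/(n²−n'²) when n+n' is odd (it need not vanish on (0, π)).
  u² squared terms: (-1)²·∫cos(2x)² dx = 1·π/2 = π/2;  (-2)²·∫sin(x)² dx = 4·π/2 = 2*π.
  u² cross terms: 2·(-1)·(-2)·∫cos(2x)·sin(x) dx = 4·(-2/3) = -8/3.
  So ∫_0^π u² dx = π/2 + 2*π − 8/3 = -8/3 + 5*π/2.
  (u')² squared terms: (-2)²·∫cos(x)² dx = 4·π/2 = 2*π;  (2)²·∫sin(2x)² dx = 4·π/2 = 2*π.
  (u')² cross terms: 2·(-2)·(2)·∫cos(x)·sin(2x) dx = -8·(4/3) = -32/3.
  So ∫_0^π (u')² dx = 2*π + 2*π − 32/3 = -32/3 + 4*π.
||u||_{H^1}^2 = (-8/3 + 5*π/2) + (-32/3 + 4*π) = -40/3 + 13*π/2.


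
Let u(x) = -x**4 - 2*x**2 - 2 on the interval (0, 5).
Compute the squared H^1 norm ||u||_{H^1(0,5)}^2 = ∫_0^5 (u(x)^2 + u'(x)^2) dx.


||u||_{H^1}^2 = 29373635/63

The H^1 norm (squared) on an interval (0, L) is
  ||u||_{H^1}^2 = ∫_0^L u(x)^2 dx + ∫_0^L u'(x)^2 dx.
Compute u'(x) = -4*x**3 - 4*x.
Then u(x)^2 = x**8 + 4*x**6 + 8*x**4 + 8*x**2 + 4 and u'(x)^2 = 16*x**6 + 32*x**4 + 16*x**2.
Integrate each monomial from 0 to 5 using ∫_0^5 c·x^n dx = c·5^(n+1)/(n+1):
  ∫_0^5 u(x)^2 dx = ∫_0^5 (x^8 + 4*x^6 + 8*x^4 + 8*x^2 + 4) dx. Term by term:
    ∫_0^5 x^8 dx = 1953125/9;  ∫_0^5 4*x^6 dx = 312500/7;  ∫_0^5 8*x^4 dx = 5000;
    ∫_0^5 8*x^2 dx = 1000/3;  ∫_0^5 4 dx = 20.
  Sum: 1953125/9 + 312500/7 + 5000 + 1000/3 + 20 = 16821635/63.
  ∫_0^5 u'(x)^2 dx = ∫_0^5 (16*x^6 + 32*x^4 + 16*x^2) dx. Term by term:
    ∫_0^5 16*x^6 dx = 1250000/7;  ∫_0^5 32*x^4 dx = 20000;  ∫_0^5 16*x^2 dx = 2000/3.
  Sum: 1250000/7 + 20000 + 2000/3 = 4184000/21.
Adding: ||u||_{H^1}^2 = 16821635/63 + 4184000/21 = 29373635/63.


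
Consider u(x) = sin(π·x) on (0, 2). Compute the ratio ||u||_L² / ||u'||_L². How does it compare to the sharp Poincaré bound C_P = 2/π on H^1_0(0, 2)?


||u||_L² / ||u'||_L² = 1/π < C_P = 2/π.

u(x) = sin(π·x), so u'(x) = π*cos(π*x).
Writing u(x) = A·sin(kπx/L) with A = 1 and k = 2, use ∫_0^L sin²(kπx/L) dx = L/2 and ∫_0^L cos²(kπx/L) dx = L/2.
u² = 1·sin²(π·x) and (u')² = π^2·cos²(π·x), and each of sin², cos² integrates to L/2 = 1 over (0, 2).
∫_0^2 u² dx = 1, so ||u||_L² = 1.
∫_0^2 (u')² dx = π^2, so ||u'||_L² = π.
Ratio ||u||_L² / ||u'||_L² = 1/π.
Sharp Poincaré constant on H^1_0(0, 2) is C_P = L/π = 2/π, achieved by sin(π/2·x).
This is the k = 2 harmonic; the ratio L/(kπ) is strictly less than C_P = L/π, consistent with the sharp inequality ||u||_L² ≤ C_P ||u'||_L².


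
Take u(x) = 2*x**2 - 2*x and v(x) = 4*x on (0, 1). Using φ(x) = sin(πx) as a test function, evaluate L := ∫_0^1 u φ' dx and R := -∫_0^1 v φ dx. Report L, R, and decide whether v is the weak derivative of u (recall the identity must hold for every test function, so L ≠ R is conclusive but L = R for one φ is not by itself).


LHS = 0, RHS = -4/π. No, v is not the weak derivative of u.

u(x) = 2*x**2 - 2*x, classical derivative u'(x) = 4*x - 2.
φ(x) = sin(πx), so φ'(x) = π*cos(π*x).
Note φ(0) = φ(1) = 0, so the boundary term u·φ vanishes.
LHS = ∫_0^1 u(x) φ'(x) dx = ∫_0^1 (2*π*x^2*cos(π*x) - 2*π*x*cos(π*x)) dx. Term by term:
  ∫_0^1 -2*π*x*cos(π*x) dx = 4/π;  ∫_0^1 2*π*x^2*cos(π*x) dx = -4/π.
Sum: 4/π − 4/π = 0.
So LHS = 0.
∫_0^1 v(x) φ(x) dx = ∫_0^1 (4*x*sin(π*x)) dx. Term by term:
  ∫_0^1 4*x*sin(π*x) dx = 4/π.
So RHS = -∫_0^1 v(x) φ(x) dx = -4/π.
LHS − RHS = 4/π ≠ 0, so the identity fails.
(For a valid weak derivative the identity must hold for EVERY test function, in particular this one. The failure shows v is NOT the weak derivative of u.)
Correct weak derivative would be u'(x) = 4*x - 2.


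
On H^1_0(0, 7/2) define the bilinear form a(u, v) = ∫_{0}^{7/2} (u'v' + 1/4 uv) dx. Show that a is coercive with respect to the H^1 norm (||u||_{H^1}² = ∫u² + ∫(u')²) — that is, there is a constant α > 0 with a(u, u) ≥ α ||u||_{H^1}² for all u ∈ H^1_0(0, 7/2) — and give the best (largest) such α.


α = (49 + 16*π^2)/(4*(4*π^2 + 49))

Coercivity of a(·,·) on H^1_0(0, 7/2) means a(u, u) ≥ α ||u||_{H^1}² for every u ∈ H^1_0.
The interval has length L = 7/2, and Poincaré/coercivity depend only on L. Here a(u, u) = ∫(u')² + (1/4)·∫u².
Here 0 < c = 1/4 < 1. The condition a(u,u) ≥ α||u||_{H^1}² reads (1−α)∫(u')² ≥ (α−c)∫u². Any admissible α is ≤ 1 (rapidly oscillating u have ∫u²/∫(u')² → 0), and α = 1 would force 0 ≥ (1−c)∫u², impossible since c < 1; so 1−α > 0. By the sharp Poincaré inequality on H^1_0 of an interval of length L, ∫(u')² ≥ (π/L)²∫u² with equality for the first sine mode sin(π(x−x₀)/L) (x₀ the left endpoint), so the inequality holds for all u iff (1−α)(π/L)² ≥ α − c, i.e. α ≤ ((π/L)² + c)/((π/L)² + 1) = (1 + c(L/π)²)/(1 + (L/π)²). With (π/L)² = 4*π^2/49 and c = 1/4, the largest admissible constant is α = ((π/L)² + c)/((π/L)² + 1).
Simplifying, α = (49 + 16*π^2)/(4*(4*π^2 + 49)).


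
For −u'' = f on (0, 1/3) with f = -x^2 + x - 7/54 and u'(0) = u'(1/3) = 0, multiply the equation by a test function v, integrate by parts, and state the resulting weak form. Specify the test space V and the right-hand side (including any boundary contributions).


V = H^1(0, 1/3) (no boundary constraint on v; u is determined up to an additive constant); weak form: ∫_0^1/3 u'v' dx = ∫_0^1/3 (-x^2 + x - 7/54) v dx for all v ∈ V.

Multiply both sides by a test function v and integrate from 0 to 1/3:
  ∫_0^1/3 −u''(x) v(x) dx = ∫_0^1/3 f(x) v(x) dx.
Integrate the LHS by parts once:
  ∫_0^1/3 −u'' v dx = −[u'(x) v(x)]_0^1/3 + ∫_0^1/3 u'(x) v'(x) dx.
Thus ∫_0^1/3 u'(x) v'(x) dx = ∫_0^1/3 f(x) v(x) dx + [u'(x) v(x)]_0^1/3.
Choose V so that boundary terms are either known or forced to vanish.
u has homogeneous Neumann: u'(0) = u'(1/3) = 0. So [u' v]_0^1/3 = 0·v(1/3) − 0·v(0) = 0 for any v; take V = H^1(0, 1/3).
Weak formulation: find u (satisfying any essential BC) such that ∫_0^1/3 u'(x) v'(x) dx = ∫_0^1/3 f v dx for all v ∈ V (homogeneous Neumann, so boundary terms vanish).
Substituting f(x) = -x^2 + x - 7/54, the right-hand side is ∫_0^1/3 (-x^2 + x - 7/54) v dx.
Compatibility check (pure Neumann): taking v ≡ 1 ∈ V gives 0 = ∫_0^1/3 f dx + (0) − (0), i.e. ∫_0^1/3 f dx must equal u'(0) − u'(1/3) = 0. Indeed ∫_0^1/3 (-x^2 + x - 7/54) dx = 0, so the data are compatible. The solution is then unique only up to an additive constant (fix it e.g. by requiring ∫_0^1/3 u dx = 0).


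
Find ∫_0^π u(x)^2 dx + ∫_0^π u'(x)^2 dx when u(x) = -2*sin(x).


||u||_{H^1(0,π)}^2 = 4*π

u'(x) = -2*cos(x).
Expand u² and (u')² and integrate term by term on (0, π), using: for integers n ≥ 1, ∫_0^π sin²(nx) dx = ∫_0^π cos²(nx) dx = π/2; for n ≠ n', ∫_0^π sin(nx)sin(n'x) dx = ∫_0^π cos(nx)cos(n'x) dx = 0; and by product-to-sum, ∫_0^π sin(nx)cos(n'x) dx = ½∫_0^π [sin((n+n')x) + sin((n−n')x)] dx, which is 0 when n+n' is even and 2n/(n²−n'²) when n+n' is odd (it need not vanish on (0, π)).
  u² squared terms: (-2)²·∫sin(x)² dx = 4·π/2 = 2*π.
  So ∫_0^π u² dx = 2*π.
  (u')² squared terms: (-2)²·∫cos(x)² dx = 4·π/2 = 2*π.
  So ∫_0^π (u')² dx = 2*π.
||u||_{H^1}^2 = (2*π) + (2*π) = 4*π.


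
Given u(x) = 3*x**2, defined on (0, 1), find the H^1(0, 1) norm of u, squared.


||u||_{H^1}^2 = 69/5

The H^1 norm (squared) on an interval (0, L) is
  ||u||_{H^1}^2 = ∫_0^L u(x)^2 dx + ∫_0^L u'(x)^2 dx.
Compute u'(x) = 6*x.
Then u(x)^2 = 9*x**4 and u'(x)^2 = 36*x**2.
Integrate each monomial from 0 to 1 using ∫_0^1 c·x^n dx = c·1^(n+1)/(n+1):
  ∫_0^1 u(x)^2 dx = ∫_0^1 (9*x^4) dx. Term by term:
    ∫_0^1 9*x^4 dx = 9/5.
  ∫_0^1 u'(x)^2 dx = ∫_0^1 (36*x^2) dx. Term by term:
    ∫_0^1 36*x^2 dx = 12.
Adding: ||u||_{H^1}^2 = 9/5 + 12 = 69/5.


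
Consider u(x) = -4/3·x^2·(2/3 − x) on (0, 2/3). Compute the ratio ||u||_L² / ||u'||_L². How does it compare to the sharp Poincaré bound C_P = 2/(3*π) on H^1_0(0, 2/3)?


||u||_L² / ||u'||_L² = sqrt(14)/21 < C_P = 2/(3*π).

u(x) = -4/3·x^2·(2/3 − x), so u'(x) = 4*x*(9*x - 4)/9.
u(x) = -4/3·x^2·(2/3 − x) vanishes at x = 0 and x = 2/3, so u ∈ H^1_0(0, 2/3). Differentiate via the product rule and integrate the resulting polynomials term by term.
  ∫_0^2/3 u² dx = ∫_0^2/3 (16*x^6/9 - 64*x^5/27 + 64*x^4/81) dx. Term by term:
    ∫_0^2/3 16*x^6/9 dx = 2048/137781;  ∫_0^2/3 -64*x^5/27 dx = -2048/59049;  ∫_0^2/3 64*x^4/81 dx = 2048/98415.
  Sum: 2048/137781 − 2048/59049 + 2048/98415 = 2048/2066715.
  ∫_0^2/3 (u')² dx = ∫_0^2/3 (16*x^4 - 128*x^3/9 + 256*x^2/81) dx. Term by term:
    ∫_0^2/3 16*x^4 dx = 512/1215;  ∫_0^2/3 -128*x^3/9 dx = -512/729;  ∫_0^2/3 256*x^2/81 dx = 2048/6561.
  Sum: 512/1215 − 512/729 + 2048/6561 = 1024/32805.
∫_0^2/3 u² dx = 2048/2066715, so ||u||_L² = 32*sqrt(70)/8505.
∫_0^2/3 (u')² dx = 1024/32805, so ||u'||_L² = 32*sqrt(5)/405.
Ratio ||u||_L² / ||u'||_L² = sqrt(14)/21.
Sharp Poincaré constant on H^1_0(0, 2/3) is C_P = L/π = 2/(3*π), achieved by sin(3*π/2·x).
A polynomial bump cannot attain the sharp Poincaré constant (only the first sine eigenfunction does), so the ratio is strictly less than C_P, consistent with ||u||_L² ≤ C_P ||u'||_L².


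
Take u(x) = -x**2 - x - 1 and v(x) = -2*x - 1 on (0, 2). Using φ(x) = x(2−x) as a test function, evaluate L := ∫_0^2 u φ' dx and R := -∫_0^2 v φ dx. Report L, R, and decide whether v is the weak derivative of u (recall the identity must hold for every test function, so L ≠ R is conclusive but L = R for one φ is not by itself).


LHS = 4, RHS = 4. Yes, v = u' weakly.

u(x) = -x**2 - x - 1, classical derivative u'(x) = -2*x - 1.
φ(x) = x(2−x), so φ'(x) = 2 - 2*x.
Note φ(0) = φ(2) = 0, so the boundary term u·φ vanishes.
LHS = ∫_0^2 u(x) φ'(x) dx = ∫_0^2 (2*x^3 - 2) dx. Term by term:
  ∫_0^2 2*x^3 dx = 8;  ∫_0^2 -2 dx = -4.
Sum: 8 − 4 = 4.
So LHS = 4.
∫_0^2 v(x) φ(x) dx = ∫_0^2 (2*x^3 - 3*x^2 - 2*x) dx. Term by term:
  ∫_0^2 2*x^3 dx = 8;  ∫_0^2 -3*x^2 dx = -8;  ∫_0^2 -2*x dx = -4.
Sum: 8 − 8 − 4 = -4.
So RHS = -∫_0^2 v(x) φ(x) dx = 4.
LHS = RHS, so the identity holds for this test φ.
Moreover u is smooth here and v(x) = u'(x) = -2*x - 1 pointwise, so the identity holds for every test function. Hence v is the weak derivative of u.


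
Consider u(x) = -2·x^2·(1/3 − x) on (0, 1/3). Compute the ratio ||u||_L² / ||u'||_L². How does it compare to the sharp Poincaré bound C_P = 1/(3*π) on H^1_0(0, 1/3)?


||u||_L² / ||u'||_L² = sqrt(14)/42 < C_P = 1/(3*π).

u(x) = -2·x^2·(1/3 − x), so u'(x) = 2*x*(9*x - 2)/3.
u(x) = -2·x^2·(1/3 − x) vanishes at x = 0 and x = 1/3, so u ∈ H^1_0(0, 1/3). Differentiate via the product rule and integrate the resulting polynomials term by term.
  ∫_0^1/3 u² dx = ∫_0^1/3 (4*x^6 - 8*x^5/3 + 4*x^4/9) dx. Term by term:
    ∫_0^1/3 4*x^6 dx = 4/15309;  ∫_0^1/3 -8*x^5/3 dx = -4/6561;  ∫_0^1/3 4*x^4/9 dx = 4/10935.
  Sum: 4/15309 − 4/6561 + 4/10935 = 4/229635.
  ∫_0^1/3 (u')² dx = ∫_0^1/3 (36*x^4 - 16*x^3 + 16*x^2/9) dx. Term by term:
    ∫_0^1/3 36*x^4 dx = 4/135;  ∫_0^1/3 -16*x^3 dx = -4/81;  ∫_0^1/3 16*x^2/9 dx = 16/729.
  Sum: 4/135 − 4/81 + 16/729 = 8/3645.
∫_0^1/3 u² dx = 4/229635, so ||u||_L² = 2*sqrt(35)/2835.
∫_0^1/3 (u')² dx = 8/3645, so ||u'||_L² = 2*sqrt(10)/135.
Ratio ||u||_L² / ||u'||_L² = sqrt(14)/42.
Sharp Poincaré constant on H^1_0(0, 1/3) is C_P = L/π = 1/(3*π), achieved by sin(3*π·x).
A polynomial bump cannot attain the sharp Poincaré constant (only the first sine eigenfunction does), so the ratio is strictly less than C_P, consistent with ||u||_L² ≤ C_P ||u'||_L².


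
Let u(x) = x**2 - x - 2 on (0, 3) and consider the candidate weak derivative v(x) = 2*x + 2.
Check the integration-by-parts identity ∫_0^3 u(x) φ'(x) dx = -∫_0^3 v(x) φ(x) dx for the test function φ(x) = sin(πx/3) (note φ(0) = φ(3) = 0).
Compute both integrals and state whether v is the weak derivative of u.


LHS = -12/π, RHS = -30/π. No, v is not the weak derivative of u.

u(x) = x**2 - x - 2, classical derivative u'(x) = 2*x - 1.
φ(x) = sin(πx/3), so φ'(x) = π*cos(π*x/3)/3.
Note φ(0) = φ(3) = 0, so the boundary term u·φ vanishes.
LHS = ∫_0^3 u(x) φ'(x) dx = ∫_0^3 (π*x^2*cos(π*x/3)/3 - π*x*cos(π*x/3)/3 - 2*π*cos(π*x/3)/3) dx. Term by term:
  ∫_0^3 -2*π*cos(π*x/3)/3 dx = 0;  ∫_0^3 -π*x*cos(π*x/3)/3 dx = 6/π;  ∫_0^3 π*x^2*cos(π*x/3)/3 dx = -18/π.
Sum: 0 + 6/π − 18/π = -12/π.
So LHS = -12/π.
∫_0^3 v(x) φ(x) dx = ∫_0^3 (2*x*sin(π*x/3) + 2*sin(π*x/3)) dx. Term by term:
  ∫_0^3 2*sin(π*x/3) dx = 12/π;  ∫_0^3 2*x*sin(π*x/3) dx = 18/π.
Sum: 12/π + 18/π = 30/π.
So RHS = -∫_0^3 v(x) φ(x) dx = -30/π.
LHS − RHS = 18/π ≠ 0, so the identity fails.
(For a valid weak derivative the identity must hold for EVERY test function, in particular this one. The failure shows v is NOT the weak derivative of u.)
Correct weak derivative would be u'(x) = 2*x - 1.


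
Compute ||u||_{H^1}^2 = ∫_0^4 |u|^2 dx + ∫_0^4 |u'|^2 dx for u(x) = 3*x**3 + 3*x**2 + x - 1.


||u||_{H^1}^2 = 6411224/105

The H^1 norm (squared) on an interval (0, L) is
  ||u||_{H^1}^2 = ∫_0^L u(x)^2 dx + ∫_0^L u'(x)^2 dx.
Compute u'(x) = 9*x**2 + 6*x + 1.
Then u(x)^2 = 9*x**6 + 18*x**5 + 15*x**4 - 5*x**2 - 2*x + 1 and u'(x)^2 = 81*x**4 + 108*x**3 + 54*x**2 + 12*x + 1.
Integrate each monomial from 0 to 4 using ∫_0^4 c·x^n dx = c·4^(n+1)/(n+1):
  ∫_0^4 u(x)^2 dx = ∫_0^4 (9*x^6 + 18*x^5 + 15*x^4 - 5*x^2 - 2*x + 1) dx. Term by term:
    ∫_0^4 9*x^6 dx = 147456/7;  ∫_0^4 18*x^5 dx = 12288;  ∫_0^4 15*x^4 dx = 3072;
    ∫_0^4 -5*x^2 dx = -320/3;  ∫_0^4 -2*x dx = -16;  ∫_0^4 1 dx = 4.
  Sum: 147456/7 + 12288 + 3072 − 320/3 − 16 + 4 = 762436/21.
  ∫_0^4 u'(x)^2 dx = ∫_0^4 (81*x^4 + 108*x^3 + 54*x^2 + 12*x + 1) dx. Term by term:
    ∫_0^4 81*x^4 dx = 82944/5;  ∫_0^4 108*x^3 dx = 6912;  ∫_0^4 54*x^2 dx = 1152;
    ∫_0^4 12*x dx = 96;  ∫_0^4 1 dx = 4.
  Sum: 82944/5 + 6912 + 1152 + 96 + 4 = 123764/5.
Adding: ||u||_{H^1}^2 = 762436/21 + 123764/5 = 6411224/105.


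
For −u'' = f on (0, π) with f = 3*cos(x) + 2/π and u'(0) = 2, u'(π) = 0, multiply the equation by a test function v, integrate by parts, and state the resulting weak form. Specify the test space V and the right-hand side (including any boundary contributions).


V = H^1(0, π) (v unrestricted at boundary; u is determined up to an additive constant); weak form: ∫_0^π u'v' dx = ∫_0^π (3*cos(x) + 2/π) v dx − 2·v(0) for all v ∈ V.

Multiply both sides by a test function v and integrate from 0 to π:
  ∫_0^π −u''(x) v(x) dx = ∫_0^π f(x) v(x) dx.
Integrate the LHS by parts once:
  ∫_0^π −u'' v dx = −[u'(x) v(x)]_0^π + ∫_0^π u'(x) v'(x) dx.
Thus ∫_0^π u'(x) v'(x) dx = ∫_0^π f(x) v(x) dx + [u'(x) v(x)]_0^π.
Choose V so that boundary terms are either known or forced to vanish.
u has inhomogeneous Neumann u'(0) = 2, u'(π) = 0. [u' v]_0^π = (0)·v(π) − (2)·v(0) = − 2·v(0). Take V = H^1(0, π); boundary term becomes part of RHS.
Weak formulation: find u (satisfying any essential BC) such that ∫_0^π u'(x) v'(x) dx = ∫_0^π f v dx − 2·v(0) for all v ∈ V (Neumann data are natural BCs: they enter the RHS as boundary terms).
Substituting f(x) = 3*cos(x) + 2/π, the right-hand side is ∫_0^π (3*cos(x) + 2/π) v dx − 2·v(0).
Compatibility check (pure Neumann): taking v ≡ 1 ∈ V gives 0 = ∫_0^π f dx + (0) − (2), i.e. ∫_0^π f dx must equal u'(0) − u'(π) = 2. Indeed ∫_0^π (3*cos(x) + 2/π) dx = 2, so the data are compatible. The solution is then unique only up to an additive constant (fix it e.g. by requiring ∫_0^π u dx = 0).


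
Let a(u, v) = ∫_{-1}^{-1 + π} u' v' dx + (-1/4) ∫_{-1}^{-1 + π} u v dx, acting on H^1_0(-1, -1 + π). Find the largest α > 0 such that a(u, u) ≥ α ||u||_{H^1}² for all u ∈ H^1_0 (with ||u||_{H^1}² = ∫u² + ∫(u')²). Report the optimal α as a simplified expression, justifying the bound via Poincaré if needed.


α = 3/8

Coercivity of a(·,·) on H^1_0(-1, -1 + π) means a(u, u) ≥ α ||u||_{H^1}² for every u ∈ H^1_0.
The interval has length L = π, and Poincaré/coercivity depend only on L. Here a(u, u) = ∫(u')² + (-1/4)·∫u².
Here c = -1/4 < 0 with |c| < (π/L)² = 1, so coercivity still holds. The condition a(u,u) ≥ α||u||_{H^1}² reads (1−α)∫(u')² ≥ (α−c)∫u². Any admissible α is ≤ 1 (rapidly oscillating u have ∫u²/∫(u')² → 0), and α = 1 would force 0 ≥ (1−c)∫u², impossible since c < 1; so 1−α > 0. By the sharp Poincaré inequality on H^1_0 of an interval of length L, ∫(u')² ≥ (π/L)²∫u² with equality for the first sine mode sin(π(x−x₀)/L) (x₀ the left endpoint), so the inequality holds for all u iff (1−α)(π/L)² ≥ α − c, i.e. α ≤ ((π/L)² + c)/((π/L)² + 1) = (1 + c(L/π)²)/(1 + (L/π)²). (Direct route, valid since c ≤ 0: Poincaré gives c∫u² ≥ c(L/π)²∫(u')², so a(u,u) ≥ (1 + c(L/π)²)∫(u')², while ||u||_{H^1}² ≤ (1 + (L/π)²)∫(u')²; dividing yields the same α.) With (π/L)² = 1 and c = -1/4, the largest admissible constant is α = ((π/L)² + c)/((π/L)² + 1).
Simplifying, α = 3/8.


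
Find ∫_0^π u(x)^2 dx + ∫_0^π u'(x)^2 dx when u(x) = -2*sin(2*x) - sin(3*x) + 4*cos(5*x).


||u||_{H^1(0,π)}^2 = 1664/21 + 223*π

u'(x) = -20*sin(5*x) - 4*cos(2*x) - 3*cos(3*x).
Expand u² and (u')² and integrate term by term on (0, π), using: for integers n ≥ 1, ∫_0^π sin²(nx) dx = ∫_0^π cos²(nx) dx = π/2; for n ≠ n', ∫_0^π sin(nx)sin(n'x) dx = ∫_0^π cos(nx)cos(n'x) dx = 0; and by product-to-sum, ∫_0^π sin(nx)cos(n'x) dx = ½∫_0^π [sin((n+n')x) + sin((n−n')x)] dx, which is 0 when n+n' is even and 2n/(n²−n'²) when n+n' is odd (it need not vanish on (0, π)).
  u² squared terms: (-1)²·∫sin(3x)² dx = 1·π/2 = π/2;  (-2)²·∫sin(2x)² dx = 4·π/2 = 2*π;  (4)²·∫cos(5x)² dx = 16·π/2 = 8*π.
  u² cross terms: 2·(-1)·(-2)·∫sin(3x)·sin(2x) dx = 4·(0) = 0;  2·(-1)·(4)·∫sin(3x)·cos(5x) dx = -8·(0) = 0;  2·(-2)·(4)·∫sin(2x)·cos(5x) dx = -16·(-4/21) = 64/21.
  So ∫_0^π u² dx = π/2 + 2*π + 8*π + 0 + 0 + 64/21 = 64/21 + 21*π/2.
  (u')² squared terms: (-20)²·∫sin(5x)² dx = 400·π/2 = 200*π;  (-4)²·∫cos(2x)² dx = 16·π/2 = 8*π;  (-3)²·∫cos(3x)² dx = 9·π/2 = 9*π/2.
  (u')² cross terms: 2·(-20)·(-4)·∫sin(5x)·cos(2x) dx = 160·(10/21) = 1600/21;  2·(-20)·(-3)·∫sin(5x)·cos(3x) dx = 120·(0) = 0;  2·(-4)·(-3)·∫cos(2x)·cos(3x) dx = 24·(0) = 0.
  So ∫_0^π (u')² dx = 200*π + 8*π + 9*π/2 + 1600/21 + 0 + 0 = 1600/21 + 425*π/2.
||u||_{H^1}^2 = (64/21 + 21*π/2) + (1600/21 + 425*π/2) = 1664/21 + 223*π.


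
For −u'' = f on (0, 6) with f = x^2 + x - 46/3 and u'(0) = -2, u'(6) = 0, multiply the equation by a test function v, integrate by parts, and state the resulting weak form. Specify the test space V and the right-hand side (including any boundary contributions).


V = H^1(0, 6) (v unrestricted at boundary; u is determined up to an additive constant); weak form: ∫_0^6 u'v' dx = ∫_0^6 (x^2 + x - 46/3) v dx + 2·v(0) for all v ∈ V.

Multiply both sides by a test function v and integrate from 0 to 6:
  ∫_0^6 −u''(x) v(x) dx = ∫_0^6 f(x) v(x) dx.
Integrate the LHS by parts once:
  ∫_0^6 −u'' v dx = −[u'(x) v(x)]_0^6 + ∫_0^6 u'(x) v'(x) dx.
Thus ∫_0^6 u'(x) v'(x) dx = ∫_0^6 f(x) v(x) dx + [u'(x) v(x)]_0^6.
Choose V so that boundary terms are either known or forced to vanish.
u has inhomogeneous Neumann u'(0) = -2, u'(6) = 0. [u' v]_0^6 = (0)·v(6) − (-2)·v(0) = 2·v(0). Take V = H^1(0, 6); boundary term becomes part of RHS.
Weak formulation: find u (satisfying any essential BC) such that ∫_0^6 u'(x) v'(x) dx = ∫_0^6 f v dx + 2·v(0) for all v ∈ V (Neumann data are natural BCs: they enter the RHS as boundary terms).
Substituting f(x) = x^2 + x - 46/3, the right-hand side is ∫_0^6 (x^2 + x - 46/3) v dx + 2·v(0).
Compatibility check (pure Neumann): taking v ≡ 1 ∈ V gives 0 = ∫_0^6 f dx + (0) − (-2), i.e. ∫_0^6 f dx must equal u'(0) − u'(6) = -2. Indeed ∫_0^6 (x^2 + x - 46/3) dx = -2, so the data are compatible. The solution is then unique only up to an additive constant (fix it e.g. by requiring ∫_0^6 u dx = 0).


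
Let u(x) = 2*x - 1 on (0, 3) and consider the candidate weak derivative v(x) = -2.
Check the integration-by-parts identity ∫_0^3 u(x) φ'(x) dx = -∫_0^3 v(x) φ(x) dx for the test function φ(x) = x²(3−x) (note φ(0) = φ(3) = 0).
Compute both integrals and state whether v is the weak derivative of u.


LHS = -27/2, RHS = 27/2. No, v is not the weak derivative of u.

u(x) = 2*x - 1, classical derivative u'(x) = 2.
φ(x) = x²(3−x), so φ'(x) = 3*x*(2 - x).
Note φ(0) = φ(3) = 0, so the boundary term u·φ vanishes.
LHS = ∫_0^3 u(x) φ'(x) dx = ∫_0^3 (-6*x^3 + 15*x^2 - 6*x) dx. Term by term:
  ∫_0^3 -6*x^3 dx = -243/2;  ∫_0^3 15*x^2 dx = 135;  ∫_0^3 -6*x dx = -27.
Sum: -243/2 + 135 − 27 = -27/2.
So LHS = -27/2.
∫_0^3 v(x) φ(x) dx = ∫_0^3 (2*x^3 - 6*x^2) dx. Term by term:
  ∫_0^3 2*x^3 dx = 81/2;  ∫_0^3 -6*x^2 dx = -54.
Sum: 81/2 − 54 = -27/2.
So RHS = -∫_0^3 v(x) φ(x) dx = 27/2.
LHS − RHS = -27 ≠ 0, so the identity fails.
(For a valid weak derivative the identity must hold for EVERY test function, in particular this one. The failure shows v is NOT the weak derivative of u.)
Correct weak derivative would be u'(x) = 2.


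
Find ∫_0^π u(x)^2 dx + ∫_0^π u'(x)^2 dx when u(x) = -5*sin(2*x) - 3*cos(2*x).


||u||_{H^1(0,π)}^2 = 85*π

u'(x) = 6*sin(2*x) - 10*cos(2*x).
Expand u² and (u')² and integrate term by term on (0, π), using: for integers n ≥ 1, ∫_0^π sin²(nx) dx = ∫_0^π cos²(nx) dx = π/2; for n ≠ n', ∫_0^π sin(nx)sin(n'x) dx = ∫_0^π cos(nx)cos(n'x) dx = 0; and by product-to-sum, ∫_0^π sin(nx)cos(n'x) dx = ½∫_0^π [sin((n+n')x) + sin((n−n')x)] dx, which is 0 when n+n' is even and 2n/(n²−n'²) when n+n' is odd (it need not vanish on (0, π)).
  u² squared terms: (-5)²·∫sin(2x)² dx = 25·π/2 = 25*π/2;  (-3)²·∫cos(2x)² dx = 9·π/2 = 9*π/2.
  u² cross terms: 2·(-5)·(-3)·∫sin(2x)·cos(2x) dx = 30·(0) = 0.
  So ∫_0^π u² dx = 25*π/2 + 9*π/2 + 0 = 17*π.
  (u')² squared terms: (-10)²·∫cos(2x)² dx = 100·π/2 = 50*π;  (6)²·∫sin(2x)² dx = 36·π/2 = 18*π.
  (u')² cross terms: 2·(-10)·(6)·∫cos(2x)·sin(2x) dx = -120·(0) = 0.
  So ∫_0^π (u')² dx = 50*π + 18*π + 0 = 68*π.
||u||_{H^1}^2 = (17*π) + (68*π) = 85*π.


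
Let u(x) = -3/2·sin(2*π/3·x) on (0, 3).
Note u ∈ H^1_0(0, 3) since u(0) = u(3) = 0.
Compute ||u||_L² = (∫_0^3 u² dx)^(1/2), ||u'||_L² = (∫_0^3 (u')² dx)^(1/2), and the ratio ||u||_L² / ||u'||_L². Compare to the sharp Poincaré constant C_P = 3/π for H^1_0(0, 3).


||u||_L² / ||u'||_L² = 3/(2*π) < C_P = 3/π.

u(x) = -3/2·sin(2*π/3·x), so u'(x) = -π*cos(2*π*x/3).
Writing u(x) = A·sin(kπx/L) with A = -3/2 and k = 2, use ∫_0^L sin²(kπx/L) dx = L/2 and ∫_0^L cos²(kπx/L) dx = L/2.
u² = 9/4·sin²(2*π/3·x) and (u')² = π^2·cos²(2*π/3·x), and each of sin², cos² integrates to L/2 = 3/2 over (0, 3).
∫_0^3 u² dx = 27/8, so ||u||_L² = 3*sqrt(6)/4.
∫_0^3 (u')² dx = 3*π^2/2, so ||u'||_L² = sqrt(6)*π/2.
Ratio ||u||_L² / ||u'||_L² = 3/(2*π).
Sharp Poincaré constant on H^1_0(0, 3) is C_P = L/π = 3/π, achieved by sin(π/3·x).
This is the k = 2 harmonic; the ratio L/(kπ) is strictly less than C_P = L/π, consistent with the sharp inequality ||u||_L² ≤ C_P ||u'||_L².


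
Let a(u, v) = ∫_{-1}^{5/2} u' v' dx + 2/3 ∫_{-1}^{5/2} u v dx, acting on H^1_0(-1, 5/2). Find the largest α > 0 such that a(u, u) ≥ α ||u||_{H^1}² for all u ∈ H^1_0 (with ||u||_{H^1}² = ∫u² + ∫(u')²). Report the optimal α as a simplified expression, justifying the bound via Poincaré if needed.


α = 2*(49 + 6*π^2)/(3*(4*π^2 + 49))

Coercivity of a(·,·) on H^1_0(-1, 5/2) means a(u, u) ≥ α ||u||_{H^1}² for every u ∈ H^1_0.
The interval has length L = 7/2, and Poincaré/coercivity depend only on L. Here a(u, u) = ∫(u')² + (2/3)·∫u².
Here 0 < c = 2/3 < 1. The condition a(u,u) ≥ α||u||_{H^1}² reads (1−α)∫(u')² ≥ (α−c)∫u². Any admissible α is ≤ 1 (rapidly oscillating u have ∫u²/∫(u')² → 0), and α = 1 would force 0 ≥ (1−c)∫u², impossible since c < 1; so 1−α > 0. By the sharp Poincaré inequality on H^1_0 of an interval of length L, ∫(u')² ≥ (π/L)²∫u² with equality for the first sine mode sin(π(x−x₀)/L) (x₀ the left endpoint), so the inequality holds for all u iff (1−α)(π/L)² ≥ α − c, i.e. α ≤ ((π/L)² + c)/((π/L)² + 1) = (1 + c(L/π)²)/(1 + (L/π)²). With (π/L)² = 4*π^2/49 and c = 2/3, the largest admissible constant is α = ((π/L)² + c)/((π/L)² + 1).
Simplifying, α = 2*(49 + 6*π^2)/(3*(4*π^2 + 49)).


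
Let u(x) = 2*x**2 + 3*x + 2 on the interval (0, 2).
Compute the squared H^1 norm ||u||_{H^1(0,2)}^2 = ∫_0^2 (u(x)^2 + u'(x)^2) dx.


||u||_{H^1}^2 = 1298/5

The H^1 norm (squared) on an interval (0, L) is
  ||u||_{H^1}^2 = ∫_0^L u(x)^2 dx + ∫_0^L u'(x)^2 dx.
Compute u'(x) = 4*x + 3.
Then u(x)^2 = 4*x**4 + 12*x**3 + 17*x**2 + 12*x + 4 and u'(x)^2 = 16*x**2 + 24*x + 9.
Integrate each monomial from 0 to 2 using ∫_0^2 c·x^n dx = c·2^(n+1)/(n+1):
  ∫_0^2 u(x)^2 dx = ∫_0^2 (4*x^4 + 12*x^3 + 17*x^2 + 12*x + 4) dx. Term by term:
    ∫_0^2 4*x^4 dx = 128/5;  ∫_0^2 12*x^3 dx = 48;  ∫_0^2 17*x^2 dx = 136/3;
    ∫_0^2 12*x dx = 24;  ∫_0^2 4 dx = 8.
  Sum: 128/5 + 48 + 136/3 + 24 + 8 = 2264/15.
  ∫_0^2 u'(x)^2 dx = ∫_0^2 (16*x^2 + 24*x + 9) dx. Term by term:
    ∫_0^2 16*x^2 dx = 128/3;  ∫_0^2 24*x dx = 48;  ∫_0^2 9 dx = 18.
  Sum: 128/3 + 48 + 18 = 326/3.
Adding: ||u||_{H^1}^2 = 2264/15 + 326/3 = 1298/5.


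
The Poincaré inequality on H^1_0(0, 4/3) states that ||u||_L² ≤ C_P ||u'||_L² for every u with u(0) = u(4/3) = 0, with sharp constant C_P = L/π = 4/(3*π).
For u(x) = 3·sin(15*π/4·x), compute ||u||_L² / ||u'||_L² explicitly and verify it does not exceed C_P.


||u||_L² / ||u'||_L² = 4/(15*π) < C_P = 4/(3*π).

u(x) = 3·sin(15*π/4·x), so u'(x) = 45*π*cos(15*π*x/4)/4.
Writing u(x) = A·sin(kπx/L) with A = 3 and k = 5, use ∫_0^L sin²(kπx/L) dx = L/2 and ∫_0^L cos²(kπx/L) dx = L/2.
u² = 9·sin²(15*π/4·x) and (u')² = 2025*π^2/16·cos²(15*π/4·x), and each of sin², cos² integrates to L/2 = 2/3 over (0, 4/3).
∫_0^4/3 u² dx = 6, so ||u||_L² = sqrt(6).
∫_0^4/3 (u')² dx = 675*π^2/8, so ||u'||_L² = 15*sqrt(6)*π/4.
Ratio ||u||_L² / ||u'||_L² = 4/(15*π).
Sharp Poincaré constant on H^1_0(0, 4/3) is C_P = L/π = 4/(3*π), achieved by sin(3*π/4·x).
This is the k = 5 harmonic; the ratio L/(kπ) is strictly less than C_P = L/π, consistent with the sharp inequality ||u||_L² ≤ C_P ||u'||_L².


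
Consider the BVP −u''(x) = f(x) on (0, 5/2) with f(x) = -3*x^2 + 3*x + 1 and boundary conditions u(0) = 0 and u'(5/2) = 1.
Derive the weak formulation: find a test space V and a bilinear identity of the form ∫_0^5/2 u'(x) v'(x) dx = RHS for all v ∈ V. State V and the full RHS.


V = {v ∈ H^1(0, 5/2) : v(0) = 0} (test functions vanish at x = 0 where u is specified); weak form: ∫_0^5/2 u'v' dx = ∫_0^5/2 (-3*x^2 + 3*x + 1) v dx + v(5/2) for all v ∈ V.

Multiply both sides by a test function v and integrate from 0 to 5/2:
  ∫_0^5/2 −u''(x) v(x) dx = ∫_0^5/2 f(x) v(x) dx.
Integrate the LHS by parts once:
  ∫_0^5/2 −u'' v dx = −[u'(x) v(x)]_0^5/2 + ∫_0^5/2 u'(x) v'(x) dx.
Thus ∫_0^5/2 u'(x) v'(x) dx = ∫_0^5/2 f(x) v(x) dx + [u'(x) v(x)]_0^5/2.
Choose V so that boundary terms are either known or forced to vanish.
Mixed BC: u(0) = 0 (Dirichlet) and u'(5/2) = 1 (Neumann). Define V = {v ∈ H^1(0, 5/2) : v(0) = 0}. Then [u' v]_0^5/2 = u'(5/2)·v(5/2) − u'(0)·0 = v(5/2).
Weak formulation: find u (satisfying any essential BC) such that ∫_0^5/2 u'(x) v'(x) dx = ∫_0^5/2 f v dx + v(5/2) for all v ∈ V (Dirichlet at 0 absorbed into V; Neumann datum at x = 5/2 contributes the boundary term).
Substituting f(x) = -3*x^2 + 3*x + 1, the right-hand side is ∫_0^5/2 (-3*x^2 + 3*x + 1) v dx + v(5/2).


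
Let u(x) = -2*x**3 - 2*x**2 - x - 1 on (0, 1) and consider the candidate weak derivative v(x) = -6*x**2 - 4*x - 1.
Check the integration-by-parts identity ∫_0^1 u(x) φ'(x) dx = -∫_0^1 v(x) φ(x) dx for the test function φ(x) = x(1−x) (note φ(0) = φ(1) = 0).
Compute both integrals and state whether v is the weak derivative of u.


LHS = 4/5, RHS = 4/5. Yes, v = u' weakly.

u(x) = -2*x**3 - 2*x**2 - x - 1, classical derivative u'(x) = -6*x**2 - 4*x - 1.
φ(x) = x(1−x), so φ'(x) = 1 - 2*x.
Note φ(0) = φ(1) = 0, so the boundary term u·φ vanishes.
LHS = ∫_0^1 u(x) φ'(x) dx = ∫_0^1 (4*x^4 + 2*x^3 + x - 1) dx. Term by term:
  ∫_0^1 4*x^4 dx = 4/5;  ∫_0^1 2*x^3 dx = 1/2;  ∫_0^1 x dx = 1/2;
  ∫_0^1 -1 dx = -1.
Sum: 4/5 + 1/2 + 1/2 − 1 = 4/5.
So LHS = 4/5.
∫_0^1 v(x) φ(x) dx = ∫_0^1 (6*x^4 - 2*x^3 - 3*x^2 - x) dx. Term by term:
  ∫_0^1 6*x^4 dx = 6/5;  ∫_0^1 -2*x^3 dx = -1/2;  ∫_0^1 -3*x^2 dx = -1;
  ∫_0^1 -x dx = -1/2.
Sum: 6/5 − 1/2 − 1 − 1/2 = -4/5.
So RHS = -∫_0^1 v(x) φ(x) dx = 4/5.
LHS = RHS, so the identity holds for this test φ.
Moreover u is smooth here and v(x) = u'(x) = -6*x**2 - 4*x - 1 pointwise, so the identity holds for every test function. Hence v is the weak derivative of u.


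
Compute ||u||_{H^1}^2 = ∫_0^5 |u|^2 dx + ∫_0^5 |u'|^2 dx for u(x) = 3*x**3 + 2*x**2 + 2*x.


||u||_{H^1}^2 = 4354870/21

The H^1 norm (squared) on an interval (0, L) is
  ||u||_{H^1}^2 = ∫_0^L u(x)^2 dx + ∫_0^L u'(x)^2 dx.
Compute u'(x) = 9*x**2 + 4*x + 2.
Then u(x)^2 = 9*x**6 + 12*x**5 + 16*x**4 + 8*x**3 + 4*x**2 and u'(x)^2 = 81*x**4 + 72*x**3 + 52*x**2 + 16*x + 4.
Integrate each monomial from 0 to 5 using ∫_0^5 c·x^n dx = c·5^(n+1)/(n+1):
  ∫_0^5 u(x)^2 dx = ∫_0^5 (9*x^6 + 12*x^5 + 16*x^4 + 8*x^3 + 4*x^2) dx. Term by term:
    ∫_0^5 9*x^6 dx = 703125/7;  ∫_0^5 12*x^5 dx = 31250;  ∫_0^5 16*x^4 dx = 10000;
    ∫_0^5 8*x^3 dx = 1250;  ∫_0^5 4*x^2 dx = 500/3.
  Sum: 703125/7 + 31250 + 10000 + 1250 + 500/3 = 3005375/21.
  ∫_0^5 u'(x)^2 dx = ∫_0^5 (81*x^4 + 72*x^3 + 52*x^2 + 16*x + 4) dx. Term by term:
    ∫_0^5 81*x^4 dx = 50625;  ∫_0^5 72*x^3 dx = 11250;  ∫_0^5 52*x^2 dx = 6500/3;
    ∫_0^5 16*x dx = 200;  ∫_0^5 4 dx = 20.
  Sum: 50625 + 11250 + 6500/3 + 200 + 20 = 192785/3.
Adding: ||u||_{H^1}^2 = 3005375/21 + 192785/3 = 4354870/21.


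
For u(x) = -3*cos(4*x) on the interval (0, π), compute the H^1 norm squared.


||u||_{H^1(0,π)}^2 = 153*π/2

u'(x) = 12*sin(4*x).
Expand u² and (u')² and integrate term by term on (0, π), using: for integers n ≥ 1, ∫_0^π sin²(nx) dx = ∫_0^π cos²(nx) dx = π/2; for n ≠ n', ∫_0^π sin(nx)sin(n'x) dx = ∫_0^π cos(nx)cos(n'x) dx = 0; and by product-to-sum, ∫_0^π sin(nx)cos(n'x) dx = ½∫_0^π [sin((n+n')x) + sin((n−n')x)] dx, which is 0 when n+n' is even and 2n/(n²−n'²) when n+n' is odd (it need not vanish on (0, π)).
  u² squared terms: (-3)²·∫cos(4x)² dx = 9·π/2 = 9*π/2.
  So ∫_0^π u² dx = 9*π/2.
  (u')² squared terms: (12)²·∫sin(4x)² dx = 144·π/2 = 72*π.
  So ∫_0^π (u')² dx = 72*π.
||u||_{H^1}^2 = (9*π/2) + (72*π) = 153*π/2.


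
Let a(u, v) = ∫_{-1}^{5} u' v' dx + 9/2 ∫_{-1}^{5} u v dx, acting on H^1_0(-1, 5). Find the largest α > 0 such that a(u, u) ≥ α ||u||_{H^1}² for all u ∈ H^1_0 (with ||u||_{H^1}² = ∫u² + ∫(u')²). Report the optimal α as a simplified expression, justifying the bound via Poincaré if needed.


α = 1

Coercivity of a(·,·) on H^1_0(-1, 5) means a(u, u) ≥ α ||u||_{H^1}² for every u ∈ H^1_0.
The interval has length L = 6, and Poincaré/coercivity depend only on L. Here a(u, u) = ∫(u')² + (9/2)·∫u².
Here c = 9/2 ≥ 1, so a(u,u) = ∫(u')² + c∫u² ≥ ∫(u')² + ∫u² = ||u||_{H^1}², i.e. α = 1 works. No larger α is possible: a(u,u) ≥ α||u||_{H^1}² means (1−α)∫(u')² ≥ (α−c)∫u², and for the modes u_n = sin(nπ(x−x₀)/L) (x₀ the left endpoint) one has ∫u_n²/∫(u_n')² = (L/(nπ))² → 0, so a(u_n,u_n)/||u_n||_{H^1}² → 1. Hence the optimal constant is α = 1.
Therefore α = 1.
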